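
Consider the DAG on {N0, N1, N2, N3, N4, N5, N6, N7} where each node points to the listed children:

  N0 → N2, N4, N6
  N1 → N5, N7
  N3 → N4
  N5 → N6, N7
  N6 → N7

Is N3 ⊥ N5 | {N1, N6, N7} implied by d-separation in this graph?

Yes

3 paths connect N3 and N5; each must be blocked for d-separation to hold:
Path 1: N3 → N4 ← N0 → N6 ← N5
  N4 is a collider here and neither N4 nor any of its descendants is conditioned on, so the collider stays closed — the path is blocked at N4.
Path 2: N3 → N4 ← N0 → N6 → N7 ← N5
  N4 is a collider here and neither N4 nor any of its descendants is conditioned on, so the collider stays closed — the path is blocked at N4.
Path 3: N3 → N4 ← N0 → N6 → N7 ← N1 → N5
  N4 is a collider here and neither N4 nor any of its descendants is conditioned on, so the collider stays closed — the path is blocked at N4.
Every path is blocked, so N3 and N5 are d-separated given {N1, N6, N7}.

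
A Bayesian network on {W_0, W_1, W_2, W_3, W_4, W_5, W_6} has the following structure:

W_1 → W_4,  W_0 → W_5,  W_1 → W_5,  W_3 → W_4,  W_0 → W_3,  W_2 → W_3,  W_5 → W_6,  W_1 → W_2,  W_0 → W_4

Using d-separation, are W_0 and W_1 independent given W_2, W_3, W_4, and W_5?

There are 5 undirected paths between W_0 and W_1; checking each against the conditioning set {W_2, W_3, W_4, W_5}:
Path 1: W_0 → W_3 ← W_2 ← W_1
  W_2 is a chain here and W_2 is conditioned on, so the path is blocked at W_2.
Path 2: W_0 → W_3 → W_4 ← W_1
  W_3 is a chain here and W_3 is conditioned on, so the path is blocked at W_3.
Path 3: W_0 → W_4 ← W_1
  W_4 is a collider and W_4 is conditioned on, which opens it — no node blocks this path, so it is active.
Path 4: W_0 → W_4 ← W_3 ← W_2 ← W_1
  W_3 is a chain here and W_3 is conditioned on, so the path is blocked at W_3.
Path 5: W_0 → W_5 ← W_1
  W_5 is a collider and W_5 is conditioned on, which opens it — no node blocks this path, so it is active.
Since the path W_0 → W_4 ← W_1 is active, W_0 and W_1 are not d-separated given {W_2, W_3, W_4, W_5}.

No — W_0 and W_1 are not d-separated given {W_2, W_3, W_4, W_5}.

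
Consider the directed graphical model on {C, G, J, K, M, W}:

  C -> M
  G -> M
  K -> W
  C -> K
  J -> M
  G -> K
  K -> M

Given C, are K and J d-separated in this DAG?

Yes — K and J are d-separated given {C}.

There are 3 undirected paths between K and J; checking each against the conditioning set {C}:
  1. K ← G → M ← J — G:fork[open]; M:collider[blocks] ⇒ blocked
  2. K ← C → M ← J — C:fork[blocks]; M:collider[blocks] ⇒ blocked
  3. K → M ← J — M:collider[blocks] ⇒ blocked
All paths are blocked; K ⊥ J | {C} holds.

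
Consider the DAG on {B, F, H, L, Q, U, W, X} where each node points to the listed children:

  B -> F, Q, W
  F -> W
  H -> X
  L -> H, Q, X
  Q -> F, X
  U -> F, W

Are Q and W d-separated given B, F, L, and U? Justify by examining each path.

6 paths connect Q and W; each must be blocked for d-separation to hold:
  1. Q → F → W — F:chain[blocks] ⇒ blocked
  2. Q → F ← U → W — F:collider[open]; U:fork[blocks] ⇒ blocked
  3. Q → F ← B → W — F:collider[open]; B:fork[blocks] ⇒ blocked
  4. Q ← B → F → W — B:fork[blocks]; F:chain[blocks] ⇒ blocked
  5. Q ← B → F ← U → W — B:fork[blocks]; F:collider[open]; U:fork[blocks] ⇒ blocked
  6. Q ← B → W — B:fork[blocks] ⇒ blocked
All paths are blocked; Q ⊥ W | {B, F, L, U} holds.

Yes — Q and W are d-separated given {B, F, L, U}.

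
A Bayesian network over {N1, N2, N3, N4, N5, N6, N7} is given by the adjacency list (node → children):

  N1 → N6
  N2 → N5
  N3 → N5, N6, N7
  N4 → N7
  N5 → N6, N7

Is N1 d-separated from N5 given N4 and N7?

Yes — N1 and N5 are d-separated given {N4, N7}.

Enumerating the 3 paths from N1 to N5 and testing each for blocking by {N4, N7}:
  1. N1 → N6 ← N3 → N7 ← N5 — N6:collider[blocks]; N3:fork[open]; N7:collider[open] ⇒ blocked
  2. N1 → N6 ← N3 → N5 — N6:collider[blocks]; N3:fork[open] ⇒ blocked
  3. N1 → N6 ← N5 — N6:collider[blocks] ⇒ blocked
Every path is blocked, so N1 and N5 are d-separated given {N4, N7}.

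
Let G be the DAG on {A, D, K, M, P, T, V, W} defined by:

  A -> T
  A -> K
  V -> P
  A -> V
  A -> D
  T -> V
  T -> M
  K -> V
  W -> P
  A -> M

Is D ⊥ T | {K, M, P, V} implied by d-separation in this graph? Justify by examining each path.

4 paths connect D and T; each must be blocked for d-separation to hold:
Path 1: D ← A → M ← T
  A is a fork and A is not conditioned on; M is a collider and M is conditioned on, which opens it — no node blocks this path, so it is active.
Path 2: D ← A → V ← T
  A is a fork and A is not conditioned on; V is a collider and V is conditioned on, which opens it — no node blocks this path, so it is active.
Path 3: D ← A → K → V ← T
  K is a chain here and K is conditioned on, so the path is blocked at K.
Path 4: D ← A → T
  A is a fork and A is not conditioned on — no node blocks this path, so it is active.
Since the path D ← A → M ← T is active, D and T are not d-separated given {K, M, P, V}.

No — D and T are not d-separated given {K, M, P, V}.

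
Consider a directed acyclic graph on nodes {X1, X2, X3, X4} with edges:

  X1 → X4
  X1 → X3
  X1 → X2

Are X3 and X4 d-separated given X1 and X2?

The only undirected path from X3 to X4 is:
Path 1: X3 ← X1 → X4
  X1 is a fork here and X1 is conditioned on, so the path is blocked at X1.
Every path is blocked, so X3 and X4 are d-separated given {X1, X2}.

Yes — X3 and X4 are d-separated given {X1, X2}.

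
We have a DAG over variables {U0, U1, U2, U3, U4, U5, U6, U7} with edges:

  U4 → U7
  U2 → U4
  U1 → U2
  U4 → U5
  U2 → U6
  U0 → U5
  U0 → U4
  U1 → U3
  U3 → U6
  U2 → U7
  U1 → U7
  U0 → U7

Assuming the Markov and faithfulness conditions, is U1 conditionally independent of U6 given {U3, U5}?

No — U1 and U6 are not d-separated given {U3, U5}.

6 paths connect U1 and U6; each must be blocked for d-separation to hold:
Path 1: U1 → U7 ← U0 → U5 ← U4 ← U2 → U6
  U7 is a collider here and neither U7 nor any of its descendants is conditioned on, so the collider stays closed — the path is blocked at U7.
Path 2: U1 → U7 ← U0 → U4 ← U2 → U6
  U7 is a collider here and neither U7 nor any of its descendants is conditioned on, so the collider stays closed — the path is blocked at U7.
Path 3: U1 → U7 ← U4 ← U2 → U6
  U7 is a collider here and neither U7 nor any of its descendants is conditioned on, so the collider stays closed — the path is blocked at U7.
Path 4: U1 → U7 ← U2 → U6
  U7 is a collider here and neither U7 nor any of its descendants is conditioned on, so the collider stays closed — the path is blocked at U7.
Path 5: U1 → U3 → U6
  U3 is a chain here and U3 is conditioned on, so the path is blocked at U3.
Path 6: U1 → U2 → U6
  U2 is a chain and U2 is not conditioned on — no node blocks this path, so it is active.
Because an active path exists, U1 and U6 are not d-separated.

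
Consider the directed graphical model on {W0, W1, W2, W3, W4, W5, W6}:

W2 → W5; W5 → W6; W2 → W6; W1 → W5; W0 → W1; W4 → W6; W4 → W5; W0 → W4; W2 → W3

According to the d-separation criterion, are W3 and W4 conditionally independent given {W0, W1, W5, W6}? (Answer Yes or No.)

There are 6 undirected paths between W3 and W4; checking each against the conditioning set {W0, W1, W5, W6}:
Path 1: W3 ← W2 → W5 → W6 ← W4
  W5 is a chain here and W5 is conditioned on, so the path is blocked at W5.
Path 2: W3 ← W2 → W5 ← W1 ← W0 → W4
  W1 is a chain here and W1 is conditioned on, so the path is blocked at W1.
Path 3: W3 ← W2 → W5 ← W4
  W2 is a fork and W2 is not conditioned on; W5 is a collider and W5 is conditioned on, which opens it — no node blocks this path, so it is active.
Path 4: W3 ← W2 → W6 ← W5 ← W1 ← W0 → W4
  W5 is a chain here and W5 is conditioned on, so the path is blocked at W5.
Path 5: W3 ← W2 → W6 ← W5 ← W4
  W5 is a chain here and W5 is conditioned on, so the path is blocked at W5.
Path 6: W3 ← W2 → W6 ← W4
  W2 is a fork and W2 is not conditioned on; W6 is a collider and W6 is conditioned on, which opens it — no node blocks this path, so it is active.
Because an active path exists, W3 and W4 are not d-separated.

No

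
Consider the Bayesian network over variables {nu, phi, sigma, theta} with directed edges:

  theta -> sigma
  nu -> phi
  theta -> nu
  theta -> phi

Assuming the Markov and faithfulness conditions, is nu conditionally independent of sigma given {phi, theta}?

Enumerating the 2 paths from nu to sigma and testing each for blocking by {phi, theta}:
  1. nu → phi ← theta → sigma — phi:collider[open]; theta:fork[blocks] ⇒ blocked
  2. nu ← theta → sigma — theta:fork[blocks] ⇒ blocked
Since every path is blocked, d-separation holds.

Yes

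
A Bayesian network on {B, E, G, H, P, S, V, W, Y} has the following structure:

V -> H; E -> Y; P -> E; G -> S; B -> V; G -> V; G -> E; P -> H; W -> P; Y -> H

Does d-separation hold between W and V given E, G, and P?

Yes

There are 4 undirected paths between W and V; checking each against the conditioning set {E, G, P}:
Path 1: W → P → H ← Y ← E ← G → V
  P is a chain here and P is conditioned on, so the path is blocked at P.
Path 2: W → P → H ← V
  P is a chain here and P is conditioned on, so the path is blocked at P.
Path 3: W → P → E ← G → V
  P is a chain here and P is conditioned on, so the path is blocked at P.
Path 4: W → P → E → Y → H ← V
  P is a chain here and P is conditioned on, so the path is blocked at P.
Since every path is blocked, d-separation holds.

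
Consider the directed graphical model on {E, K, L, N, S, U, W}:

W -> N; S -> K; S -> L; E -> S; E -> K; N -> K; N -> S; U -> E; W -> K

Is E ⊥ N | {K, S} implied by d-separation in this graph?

No — E and N are not d-separated given {K, S}.

We examine all 6 paths between E and N:
Path 1: E → K ← W → N
  K is a collider and K is conditioned on, which opens it; W is a fork and W is not conditioned on — no node blocks this path, so it is active.
Path 2: E → K ← S ← N
  S is a chain here and S is conditioned on, so the path is blocked at S.
Path 3: E → K ← N
  K is a collider and K is conditioned on, which opens it — no node blocks this path, so it is active.
Path 4: E → S → K ← W → N
  S is a chain here and S is conditioned on, so the path is blocked at S.
Path 5: E → S → K ← N
  S is a chain here and S is conditioned on, so the path is blocked at S.
Path 6: E → S ← N
  S is a collider and S is conditioned on, which opens it — no node blocks this path, so it is active.
Since the path E → K ← W → N is active, E and N are not d-separated given {K, S}.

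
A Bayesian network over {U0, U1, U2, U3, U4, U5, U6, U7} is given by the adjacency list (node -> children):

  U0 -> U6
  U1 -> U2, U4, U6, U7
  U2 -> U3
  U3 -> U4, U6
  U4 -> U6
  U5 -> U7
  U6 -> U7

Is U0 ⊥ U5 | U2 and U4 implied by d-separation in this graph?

6 paths connect U0 and U5; each must be blocked for d-separation to hold:
Path 1: U0 → U6 ← U1 → U7 ← U5
  U6 is a collider here and neither U6 nor any of its descendants is conditioned on, so the collider stays closed — the path is blocked at U6.
Path 2: U0 → U6 ← U4 ← U1 → U7 ← U5
  U6 is a collider here and neither U6 nor any of its descendants is conditioned on, so the collider stays closed — the path is blocked at U6.
Path 3: U0 → U6 ← U4 ← U3 ← U2 ← U1 → U7 ← U5
  U6 is a collider here and neither U6 nor any of its descendants is conditioned on, so the collider stays closed — the path is blocked at U6.
Path 4: U0 → U6 ← U3 → U4 ← U1 → U7 ← U5
  U6 is a collider here and neither U6 nor any of its descendants is conditioned on, so the collider stays closed — the path is blocked at U6.
Path 5: U0 → U6 ← U3 ← U2 ← U1 → U7 ← U5
  U6 is a collider here and neither U6 nor any of its descendants is conditioned on, so the collider stays closed — the path is blocked at U6.
Path 6: U0 → U6 → U7 ← U5
  U7 is a collider here and neither U7 nor any of its descendants is conditioned on, so the collider stays closed — the path is blocked at U7.
Since every path is blocked, d-separation holds.

Yes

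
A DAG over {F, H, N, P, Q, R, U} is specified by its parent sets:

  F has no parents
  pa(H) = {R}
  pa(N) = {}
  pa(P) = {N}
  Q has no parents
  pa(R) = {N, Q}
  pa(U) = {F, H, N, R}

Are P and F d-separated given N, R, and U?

Yes

There are 3 undirected paths between P and F; checking each against the conditioning set {N, R, U}:
Path 1: P ← N → R → U ← F
  N is a fork here and N is conditioned on, so the path is blocked at N.
Path 2: P ← N → R → H → U ← F
  N is a fork here and N is conditioned on, so the path is blocked at N.
Path 3: P ← N → U ← F
  N is a fork here and N is conditioned on, so the path is blocked at N.
Since every path is blocked, d-separation holds.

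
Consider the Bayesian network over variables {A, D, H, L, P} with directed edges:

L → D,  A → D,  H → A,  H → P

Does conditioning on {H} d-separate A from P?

Yes — A and P are d-separated given {H}.

There is one path between A and P:
Path 1: A ← H → P
  H is a fork here and H is conditioned on, so the path is blocked at H.
All paths are blocked; A ⊥ P | {H} holds.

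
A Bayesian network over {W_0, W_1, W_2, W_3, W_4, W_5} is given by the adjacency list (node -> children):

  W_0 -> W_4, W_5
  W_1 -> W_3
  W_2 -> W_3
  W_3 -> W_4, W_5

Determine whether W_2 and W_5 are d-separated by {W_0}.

There are 2 undirected paths between W_2 and W_5; checking each against the conditioning set {W_0}:
Path 1: W_2 → W_3 → W_5
  W_3 is a chain and W_3 is not conditioned on — no node blocks this path, so it is active.
Path 2: W_2 → W_3 → W_4 ← W_0 → W_5
  W_4 is a collider here and neither W_4 nor any of its descendants is conditioned on, so the collider stays closed — the path is blocked at W_4.
Since the path W_2 → W_3 → W_5 is active, W_2 and W_5 are not d-separated given {W_0}.

No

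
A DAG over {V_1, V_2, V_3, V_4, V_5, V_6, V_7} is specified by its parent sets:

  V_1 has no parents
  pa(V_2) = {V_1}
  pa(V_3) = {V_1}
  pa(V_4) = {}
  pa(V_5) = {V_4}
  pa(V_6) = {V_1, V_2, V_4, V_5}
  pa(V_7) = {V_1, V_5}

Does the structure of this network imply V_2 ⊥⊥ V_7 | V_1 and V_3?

Yes

6 paths connect V_2 and V_7; each must be blocked for d-separation to hold:
Path 1: V_2 ← V_1 → V_6 ← V_5 → V_7
  V_1 is a fork here and V_1 is conditioned on, so the path is blocked at V_1.
Path 2: V_2 ← V_1 → V_6 ← V_4 → V_5 → V_7
  V_1 is a fork here and V_1 is conditioned on, so the path is blocked at V_1.
Path 3: V_2 ← V_1 → V_7
  V_1 is a fork here and V_1 is conditioned on, so the path is blocked at V_1.
Path 4: V_2 → V_6 ← V_1 → V_7
  V_6 is a collider here and neither V_6 nor any of its descendants is conditioned on, so the collider stays closed — the path is blocked at V_6.
Path 5: V_2 → V_6 ← V_5 → V_7
  V_6 is a collider here and neither V_6 nor any of its descendants is conditioned on, so the collider stays closed — the path is blocked at V_6.
Path 6: V_2 → V_6 ← V_4 → V_5 → V_7
  V_6 is a collider here and neither V_6 nor any of its descendants is conditioned on, so the collider stays closed — the path is blocked at V_6.
All paths are blocked; V_2 ⊥ V_7 | {V_1, V_3} holds.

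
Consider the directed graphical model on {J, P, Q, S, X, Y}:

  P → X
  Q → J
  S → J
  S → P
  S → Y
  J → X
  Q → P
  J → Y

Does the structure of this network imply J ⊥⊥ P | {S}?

We examine all 4 paths between J and P:
Path 1: J → Y ← S → P
  Y is a collider here and neither Y nor any of its descendants is conditioned on, so the collider stays closed — the path is blocked at Y.
Path 2: J → X ← P
  X is a collider here and neither X nor any of its descendants is conditioned on, so the collider stays closed — the path is blocked at X.
Path 3: J ← S → P
  S is a fork here and S is conditioned on, so the path is blocked at S.
Path 4: J ← Q → P
  Q is a fork and Q is not conditioned on — no node blocks this path, so it is active.
Since the path J ← Q → P is active, J and P are not d-separated given {S}.

No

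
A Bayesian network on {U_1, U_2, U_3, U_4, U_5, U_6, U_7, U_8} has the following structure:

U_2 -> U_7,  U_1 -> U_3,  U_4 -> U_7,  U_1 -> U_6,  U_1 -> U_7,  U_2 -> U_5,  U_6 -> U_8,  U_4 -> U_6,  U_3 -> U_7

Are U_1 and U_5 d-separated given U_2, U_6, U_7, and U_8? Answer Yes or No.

Yes

3 paths connect U_1 and U_5; each must be blocked for d-separation to hold:
Path 1: U_1 → U_7 ← U_2 → U_5
  U_2 is a fork here and U_2 is conditioned on, so the path is blocked at U_2.
Path 2: U_1 → U_6 ← U_4 → U_7 ← U_2 → U_5
  U_2 is a fork here and U_2 is conditioned on, so the path is blocked at U_2.
Path 3: U_1 → U_3 → U_7 ← U_2 → U_5
  U_2 is a fork here and U_2 is conditioned on, so the path is blocked at U_2.
All paths are blocked; U_1 ⊥ U_5 | {U_2, U_6, U_7, U_8} holds.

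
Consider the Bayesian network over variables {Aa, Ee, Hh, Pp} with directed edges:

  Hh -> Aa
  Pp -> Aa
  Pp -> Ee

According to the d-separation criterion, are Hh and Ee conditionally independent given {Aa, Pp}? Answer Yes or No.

There is one path between Hh and Ee:
Path 1: Hh → Aa ← Pp → Ee
  Pp is a fork here and Pp is conditioned on, so the path is blocked at Pp.
Since every path is blocked, d-separation holds.

Yes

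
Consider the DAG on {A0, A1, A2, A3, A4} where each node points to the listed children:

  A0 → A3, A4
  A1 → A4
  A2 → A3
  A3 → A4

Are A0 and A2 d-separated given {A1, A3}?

No — A0 and A2 are not d-separated given {A1, A3}.

2 paths connect A0 and A2; each must be blocked for d-separation to hold:
  1. A0 → A3 ← A2 — A3:collider[open] ⇒ active
  2. A0 → A4 ← A3 ← A2 — A4:collider[blocks]; A3:chain[blocks] ⇒ blocked
Because an active path exists, A0 and A2 are not d-separated.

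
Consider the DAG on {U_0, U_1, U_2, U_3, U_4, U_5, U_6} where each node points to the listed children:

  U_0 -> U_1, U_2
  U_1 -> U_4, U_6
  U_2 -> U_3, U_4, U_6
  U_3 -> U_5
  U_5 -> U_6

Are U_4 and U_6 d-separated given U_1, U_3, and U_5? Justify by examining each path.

Enumerating the 6 paths from U_4 to U_6 and testing each for blocking by {U_1, U_3, U_5}:
Path 1: U_4 ← U_2 → U_3 → U_5 → U_6
  U_3 is a chain here and U_3 is conditioned on, so the path is blocked at U_3.
Path 2: U_4 ← U_2 ← U_0 → U_1 → U_6
  U_1 is a chain here and U_1 is conditioned on, so the path is blocked at U_1.
Path 3: U_4 ← U_2 → U_6
  U_2 is a fork and U_2 is not conditioned on — no node blocks this path, so it is active.
Path 4: U_4 ← U_1 ← U_0 → U_2 → U_3 → U_5 → U_6
  U_1 is a chain here and U_1 is conditioned on, so the path is blocked at U_1.
Path 5: U_4 ← U_1 ← U_0 → U_2 → U_6
  U_1 is a chain here and U_1 is conditioned on, so the path is blocked at U_1.
Path 6: U_4 ← U_1 → U_6
  U_1 is a fork here and U_1 is conditioned on, so the path is blocked at U_1.
At least one path is unblocked, so d-separation fails.

No — U_4 and U_6 are not d-separated given {U_1, U_3, U_5}.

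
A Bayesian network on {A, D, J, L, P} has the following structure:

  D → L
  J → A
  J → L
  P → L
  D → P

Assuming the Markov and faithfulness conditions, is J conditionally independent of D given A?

2 paths connect J and D; each must be blocked for d-separation to hold:
Path 1: J → L ← D
  L is a collider here and neither L nor any of its descendants is conditioned on, so the collider stays closed — the path is blocked at L.
Path 2: J → L ← P ← D
  L is a collider here and neither L nor any of its descendants is conditioned on, so the collider stays closed — the path is blocked at L.
Since every path is blocked, d-separation holds.

Yes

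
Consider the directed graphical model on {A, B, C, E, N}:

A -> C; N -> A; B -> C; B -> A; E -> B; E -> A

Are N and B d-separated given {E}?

3 paths connect N and B; each must be blocked for d-separation to hold:
Path 1: N → A ← B
  A is a collider here and neither A nor any of its descendants is conditioned on, so the collider stays closed — the path is blocked at A.
Path 2: N → A → C ← B
  C is a collider here and neither C nor any of its descendants is conditioned on, so the collider stays closed — the path is blocked at C.
Path 3: N → A ← E → B
  A is a collider here and neither A nor any of its descendants is conditioned on, so the collider stays closed — the path is blocked at A.
All paths are blocked; N ⊥ B | {E} holds.

Yes — N and B are d-separated given {E}.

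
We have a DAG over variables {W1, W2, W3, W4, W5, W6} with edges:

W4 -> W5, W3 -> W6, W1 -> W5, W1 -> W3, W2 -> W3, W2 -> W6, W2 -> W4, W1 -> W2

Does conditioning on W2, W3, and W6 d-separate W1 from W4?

Yes

We examine all 4 paths between W1 and W4:
  1. W1 → W3 → W6 ← W2 → W4 — W3:chain[blocks]; W6:collider[open]; W2:fork[blocks] ⇒ blocked
  2. W1 → W3 ← W2 → W4 — W3:collider[open]; W2:fork[blocks] ⇒ blocked
  3. W1 → W5 ← W4 — W5:collider[blocks] ⇒ blocked
  4. W1 → W2 → W4 — W2:chain[blocks] ⇒ blocked
Every path is blocked, so W1 and W4 are d-separated given {W2, W3, W6}.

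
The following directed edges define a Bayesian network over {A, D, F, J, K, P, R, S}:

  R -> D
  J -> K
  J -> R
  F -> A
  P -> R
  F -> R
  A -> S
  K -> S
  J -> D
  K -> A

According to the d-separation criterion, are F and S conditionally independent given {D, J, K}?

No — F and S are not d-separated given {D, J, K}.

There are 6 undirected paths between F and S; checking each against the conditioning set {D, J, K}:
Path 1: F → A → S
  A is a chain and A is not conditioned on — no node blocks this path, so it is active.
Path 2: F → A ← K → S
  A is a collider here and neither A nor any of its descendants is conditioned on, so the collider stays closed — the path is blocked at A.
Path 3: F → R → D ← J → K → S
  J is a fork here and J is conditioned on, so the path is blocked at J.
Path 4: F → R → D ← J → K → A → S
  J is a fork here and J is conditioned on, so the path is blocked at J.
Path 5: F → R ← J → K → S
  J is a fork here and J is conditioned on, so the path is blocked at J.
Path 6: F → R ← J → K → A → S
  J is a fork here and J is conditioned on, so the path is blocked at J.
At least one path is unblocked, so d-separation fails.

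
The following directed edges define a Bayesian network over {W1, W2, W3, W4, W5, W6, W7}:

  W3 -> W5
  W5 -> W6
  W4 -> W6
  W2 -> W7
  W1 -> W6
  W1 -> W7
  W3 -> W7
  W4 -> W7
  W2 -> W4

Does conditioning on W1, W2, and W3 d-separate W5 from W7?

4 paths connect W5 and W7; each must be blocked for d-separation to hold:
  1. W5 → W6 ← W4 → W7 — W6:collider[blocks]; W4:fork[open] ⇒ blocked
  2. W5 → W6 ← W4 ← W2 → W7 — W6:collider[blocks]; W4:chain[open]; W2:fork[blocks] ⇒ blocked
  3. W5 → W6 ← W1 → W7 — W6:collider[blocks]; W1:fork[blocks] ⇒ blocked
  4. W5 ← W3 → W7 — W3:fork[blocks] ⇒ blocked
Since every path is blocked, d-separation holds.

Yes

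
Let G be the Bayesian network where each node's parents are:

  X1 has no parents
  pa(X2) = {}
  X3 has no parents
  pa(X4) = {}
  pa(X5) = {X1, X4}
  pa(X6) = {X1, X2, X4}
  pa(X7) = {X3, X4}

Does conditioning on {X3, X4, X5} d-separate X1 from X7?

Yes

2 paths connect X1 and X7; each must be blocked for d-separation to hold:
Path 1: X1 → X6 ← X4 → X7
  X6 is a collider here and neither X6 nor any of its descendants is conditioned on, so the collider stays closed — the path is blocked at X6.
Path 2: X1 → X5 ← X4 → X7
  X4 is a fork here and X4 is conditioned on, so the path is blocked at X4.
Every path is blocked, so X1 and X7 are d-separated given {X3, X4, X5}.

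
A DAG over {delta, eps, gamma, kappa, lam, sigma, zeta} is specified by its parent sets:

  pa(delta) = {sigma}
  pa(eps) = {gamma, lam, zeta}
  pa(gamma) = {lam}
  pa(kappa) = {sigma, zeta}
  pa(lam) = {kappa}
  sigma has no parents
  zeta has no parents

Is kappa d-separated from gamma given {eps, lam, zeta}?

Yes

There are 4 undirected paths between kappa and gamma; checking each against the conditioning set {eps, lam, zeta}:
  1. kappa → lam → eps ← gamma — lam:chain[blocks]; eps:collider[open] ⇒ blocked
  2. kappa → lam → gamma — lam:chain[blocks] ⇒ blocked
  3. kappa ← zeta → eps ← lam → gamma — zeta:fork[blocks]; eps:collider[open]; lam:fork[blocks] ⇒ blocked
  4. kappa ← zeta → eps ← gamma — zeta:fork[blocks]; eps:collider[open] ⇒ blocked
Since every path is blocked, d-separation holds.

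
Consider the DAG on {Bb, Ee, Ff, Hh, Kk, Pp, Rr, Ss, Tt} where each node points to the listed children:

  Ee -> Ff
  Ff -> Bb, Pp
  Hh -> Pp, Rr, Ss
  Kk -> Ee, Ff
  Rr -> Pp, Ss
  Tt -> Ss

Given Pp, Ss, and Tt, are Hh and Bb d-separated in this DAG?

No — Hh and Bb are not d-separated given {Pp, Ss, Tt}.

We examine all 3 paths between Hh and Bb:
Path 1: Hh → Ss ← Rr → Pp ← Ff → Bb
  Ss is a collider and Ss is conditioned on, which opens it; Rr is a fork and Rr is not conditioned on; Pp is a collider and Pp is conditioned on, which opens it; Ff is a fork and Ff is not conditioned on — no node blocks this path, so it is active.
Path 2: Hh → Rr → Pp ← Ff → Bb
  Rr is a chain and Rr is not conditioned on; Pp is a collider and Pp is conditioned on, which opens it; Ff is a fork and Ff is not conditioned on — no node blocks this path, so it is active.
Path 3: Hh → Pp ← Ff → Bb
  Pp is a collider and Pp is conditioned on, which opens it; Ff is a fork and Ff is not conditioned on — no node blocks this path, so it is active.
Because an active path exists, Hh and Bb are not d-separated.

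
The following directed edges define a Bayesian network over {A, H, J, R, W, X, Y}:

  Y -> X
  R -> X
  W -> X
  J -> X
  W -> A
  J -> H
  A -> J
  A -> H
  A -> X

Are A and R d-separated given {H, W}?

Yes

4 paths connect A and R; each must be blocked for d-separation to hold:
Path 1: A → J → X ← R
  X is a collider here and neither X nor any of its descendants is conditioned on, so the collider stays closed — the path is blocked at X.
Path 2: A ← W → X ← R
  W is a fork here and W is conditioned on, so the path is blocked at W.
Path 3: A → H ← J → X ← R
  X is a collider here and neither X nor any of its descendants is conditioned on, so the collider stays closed — the path is blocked at X.
Path 4: A → X ← R
  X is a collider here and neither X nor any of its descendants is conditioned on, so the collider stays closed — the path is blocked at X.
Since every path is blocked, d-separation holds.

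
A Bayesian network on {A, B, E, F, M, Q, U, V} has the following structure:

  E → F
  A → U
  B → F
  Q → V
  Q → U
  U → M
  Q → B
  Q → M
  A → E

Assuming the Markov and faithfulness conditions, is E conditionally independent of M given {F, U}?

No

Enumerating the 4 paths from E to M and testing each for blocking by {F, U}:
  1. E ← A → U → M — A:fork[open]; U:chain[blocks] ⇒ blocked
  2. E ← A → U ← Q → M — A:fork[open]; U:collider[open]; Q:fork[open] ⇒ active
  3. E → F ← B ← Q → M — F:collider[open]; B:chain[open]; Q:fork[open] ⇒ active
  4. E → F ← B ← Q → U → M — F:collider[open]; B:chain[open]; Q:fork[open]; U:chain[blocks] ⇒ blocked
Because an active path exists, E and M are not d-separated.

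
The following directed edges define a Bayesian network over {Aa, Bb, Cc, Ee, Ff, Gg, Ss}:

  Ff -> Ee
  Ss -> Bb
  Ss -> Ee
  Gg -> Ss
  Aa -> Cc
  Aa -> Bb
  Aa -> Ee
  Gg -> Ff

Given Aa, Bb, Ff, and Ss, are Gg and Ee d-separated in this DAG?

Enumerating the 3 paths from Gg to Ee and testing each for blocking by {Aa, Bb, Ff, Ss}:
  1. Gg → Ff → Ee — Ff:chain[blocks] ⇒ blocked
  2. Gg → Ss → Ee — Ss:chain[blocks] ⇒ blocked
  3. Gg → Ss → Bb ← Aa → Ee — Ss:chain[blocks]; Bb:collider[open]; Aa:fork[blocks] ⇒ blocked
All paths are blocked; Gg ⊥ Ee | {Aa, Bb, Ff, Ss} holds.

Yes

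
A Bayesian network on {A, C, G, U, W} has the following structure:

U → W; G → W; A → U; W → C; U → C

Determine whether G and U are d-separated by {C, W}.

We examine all 2 paths between G and U:
Path 1: G → W ← U
  W is a collider and W is conditioned on, which opens it — no node blocks this path, so it is active.
Path 2: G → W → C ← U
  W is a chain here and W is conditioned on, so the path is blocked at W.
Since the path G → W ← U is active, G and U are not d-separated given {C, W}.

No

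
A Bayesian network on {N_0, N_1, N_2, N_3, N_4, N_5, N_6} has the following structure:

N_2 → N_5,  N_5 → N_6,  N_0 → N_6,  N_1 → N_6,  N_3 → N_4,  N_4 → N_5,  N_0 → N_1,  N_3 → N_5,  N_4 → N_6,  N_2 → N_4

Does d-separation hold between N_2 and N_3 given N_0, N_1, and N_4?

There are 6 undirected paths between N_2 and N_3; checking each against the conditioning set {N_0, N_1, N_4}:
Path 1: N_2 → N_4 → N_5 ← N_3
  N_4 is a chain here and N_4 is conditioned on, so the path is blocked at N_4.
Path 2: N_2 → N_4 → N_6 ← N_5 ← N_3
  N_4 is a chain here and N_4 is conditioned on, so the path is blocked at N_4.
Path 3: N_2 → N_4 ← N_3
  N_4 is a collider and N_4 is conditioned on, which opens it — no node blocks this path, so it is active.
Path 4: N_2 → N_5 ← N_4 ← N_3
  N_5 is a collider here and neither N_5 nor any of its descendants is conditioned on, so the collider stays closed — the path is blocked at N_5.
Path 5: N_2 → N_5 → N_6 ← N_4 ← N_3
  N_6 is a collider here and neither N_6 nor any of its descendants is conditioned on, so the collider stays closed — the path is blocked at N_6.
Path 6: N_2 → N_5 ← N_3
  N_5 is a collider here and neither N_5 nor any of its descendants is conditioned on, so the collider stays closed — the path is blocked at N_5.
Because an active path exists, N_2 and N_3 are not d-separated.

No — N_2 and N_3 are not d-separated given {N_0, N_1, N_4}.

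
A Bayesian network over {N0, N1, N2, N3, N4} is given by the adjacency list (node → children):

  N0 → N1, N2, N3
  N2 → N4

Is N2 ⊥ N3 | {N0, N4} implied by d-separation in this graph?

Yes — N2 and N3 are d-separated given {N0, N4}.

There is one path between N2 and N3:
Path 1: N2 ← N0 → N3
  N0 is a fork here and N0 is conditioned on, so the path is blocked at N0.
Since every path is blocked, d-separation holds.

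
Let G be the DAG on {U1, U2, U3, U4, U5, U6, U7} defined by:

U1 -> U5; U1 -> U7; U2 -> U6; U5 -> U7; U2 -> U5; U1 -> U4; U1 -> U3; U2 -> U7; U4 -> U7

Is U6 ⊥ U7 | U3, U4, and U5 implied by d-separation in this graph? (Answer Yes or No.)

No

4 paths connect U6 and U7; each must be blocked for d-separation to hold:
Path 1: U6 ← U2 → U7
  U2 is a fork and U2 is not conditioned on — no node blocks this path, so it is active.
Path 2: U6 ← U2 → U5 → U7
  U5 is a chain here and U5 is conditioned on, so the path is blocked at U5.
Path 3: U6 ← U2 → U5 ← U1 → U7
  U2 is a fork and U2 is not conditioned on; U5 is a collider and U5 is conditioned on, which opens it; U1 is a fork and U1 is not conditioned on — no node blocks this path, so it is active.
Path 4: U6 ← U2 → U5 ← U1 → U4 → U7
  U4 is a chain here and U4 is conditioned on, so the path is blocked at U4.
Since the path U6 ← U2 → U7 is active, U6 and U7 are not d-separated given {U3, U4, U5}.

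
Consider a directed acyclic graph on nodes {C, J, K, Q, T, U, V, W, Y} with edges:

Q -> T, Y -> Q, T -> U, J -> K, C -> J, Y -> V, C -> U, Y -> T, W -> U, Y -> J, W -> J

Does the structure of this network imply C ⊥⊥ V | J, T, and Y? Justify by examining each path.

There are 6 undirected paths between C and V; checking each against the conditioning set {J, T, Y}:
  1. C → J ← Y → V — J:collider[open]; Y:fork[blocks] ⇒ blocked
  2. C → J ← W → U ← T ← Y → V — J:collider[open]; W:fork[open]; U:collider[blocks]; T:chain[blocks]; Y:fork[blocks] ⇒ blocked
  3. C → J ← W → U ← T ← Q ← Y → V — J:collider[open]; W:fork[open]; U:collider[blocks]; T:chain[blocks]; Q:chain[open]; Y:fork[blocks] ⇒ blocked
  4. C → U ← T ← Y → V — U:collider[blocks]; T:chain[blocks]; Y:fork[blocks] ⇒ blocked
  5. C → U ← T ← Q ← Y → V — U:collider[blocks]; T:chain[blocks]; Q:chain[open]; Y:fork[blocks] ⇒ blocked
  6. C → U ← W → J ← Y → V — U:collider[blocks]; W:fork[open]; J:collider[open]; Y:fork[blocks] ⇒ blocked
All paths are blocked; C ⊥ V | {J, T, Y} holds.

Yes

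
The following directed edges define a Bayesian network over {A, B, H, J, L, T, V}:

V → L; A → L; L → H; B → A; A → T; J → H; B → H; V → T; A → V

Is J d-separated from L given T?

Enumerating the 4 paths from J to L and testing each for blocking by {T}:
Path 1: J → H ← L
  H is a collider here and neither H nor any of its descendants is conditioned on, so the collider stays closed — the path is blocked at H.
Path 2: J → H ← B → A → V → L
  H is a collider here and neither H nor any of its descendants is conditioned on, so the collider stays closed — the path is blocked at H.
Path 3: J → H ← B → A → T ← V → L
  H is a collider here and neither H nor any of its descendants is conditioned on, so the collider stays closed — the path is blocked at H.
Path 4: J → H ← B → A → L
  H is a collider here and neither H nor any of its descendants is conditioned on, so the collider stays closed — the path is blocked at H.
Since every path is blocked, d-separation holds.

Yes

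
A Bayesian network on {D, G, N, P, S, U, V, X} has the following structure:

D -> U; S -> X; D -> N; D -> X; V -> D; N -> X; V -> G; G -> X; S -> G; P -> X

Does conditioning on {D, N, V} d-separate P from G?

We examine all 4 paths between P and G:
Path 1: P → X ← S → G
  X is a collider here and neither X nor any of its descendants is conditioned on, so the collider stays closed — the path is blocked at X.
Path 2: P → X ← G
  X is a collider here and neither X nor any of its descendants is conditioned on, so the collider stays closed — the path is blocked at X.
Path 3: P → X ← D ← V → G
  X is a collider here and neither X nor any of its descendants is conditioned on, so the collider stays closed — the path is blocked at X.
Path 4: P → X ← N ← D ← V → G
  X is a collider here and neither X nor any of its descendants is conditioned on, so the collider stays closed — the path is blocked at X.
All paths are blocked; P ⊥ G | {D, N, V} holds.

Yes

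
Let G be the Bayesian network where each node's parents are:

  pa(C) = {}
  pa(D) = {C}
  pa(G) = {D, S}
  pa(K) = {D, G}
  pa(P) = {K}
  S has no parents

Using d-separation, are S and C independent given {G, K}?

We examine all 2 paths between S and C:
Path 1: S → G ← D ← C
  G is a collider and G is conditioned on, which opens it; D is a chain and D is not conditioned on — no node blocks this path, so it is active.
Path 2: S → G → K ← D ← C
  G is a chain here and G is conditioned on, so the path is blocked at G.
At least one path is unblocked, so d-separation fails.

No — S and C are not d-separated given {G, K}.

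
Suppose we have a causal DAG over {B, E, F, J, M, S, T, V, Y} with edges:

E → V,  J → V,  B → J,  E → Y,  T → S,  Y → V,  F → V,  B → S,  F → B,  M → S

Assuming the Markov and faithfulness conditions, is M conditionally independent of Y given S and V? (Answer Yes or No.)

Enumerating the 4 paths from M to Y and testing each for blocking by {S, V}:
  1. M → S ← B → J → V ← E → Y — S:collider[open]; B:fork[open]; J:chain[open]; V:collider[open]; E:fork[open] ⇒ active
  2. M → S ← B → J → V ← Y — S:collider[open]; B:fork[open]; J:chain[open]; V:collider[open] ⇒ active
  3. M → S ← B ← F → V ← E → Y — S:collider[open]; B:chain[open]; F:fork[open]; V:collider[open]; E:fork[open] ⇒ active
  4. M → S ← B ← F → V ← Y — S:collider[open]; B:chain[open]; F:fork[open]; V:collider[open] ⇒ active
Because an active path exists, M and Y are not d-separated.

No — M and Y are not d-separated given {S, V}.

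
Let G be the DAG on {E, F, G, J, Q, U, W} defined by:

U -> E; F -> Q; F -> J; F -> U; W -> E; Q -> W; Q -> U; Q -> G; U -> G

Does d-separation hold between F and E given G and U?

No

We examine all 6 paths between F and E:
Path 1: F → U → G ← Q → W → E
  U is a chain here and U is conditioned on, so the path is blocked at U.
Path 2: F → U → E
  U is a chain here and U is conditioned on, so the path is blocked at U.
Path 3: F → U ← Q → W → E
  U is a collider and U is conditioned on, which opens it; Q is a fork and Q is not conditioned on; W is a chain and W is not conditioned on — no node blocks this path, so it is active.
Path 4: F → Q → U → E
  U is a chain here and U is conditioned on, so the path is blocked at U.
Path 5: F → Q → G ← U → E
  U is a fork here and U is conditioned on, so the path is blocked at U.
Path 6: F → Q → W → E
  Q is a chain and Q is not conditioned on; W is a chain and W is not conditioned on — no node blocks this path, so it is active.
Since the path F → U ← Q → W → E is active, F and E are not d-separated given {G, U}.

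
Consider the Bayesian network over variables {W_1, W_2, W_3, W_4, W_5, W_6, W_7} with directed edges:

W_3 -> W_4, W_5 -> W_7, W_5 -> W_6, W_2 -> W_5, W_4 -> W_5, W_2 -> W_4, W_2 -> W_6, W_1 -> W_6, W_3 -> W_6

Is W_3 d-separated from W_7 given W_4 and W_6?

We examine all 6 paths between W_3 and W_7:
  1. W_3 → W_6 ← W_2 → W_4 → W_5 → W_7 — W_6:collider[open]; W_2:fork[open]; W_4:chain[blocks]; W_5:chain[open] ⇒ blocked
  2. W_3 → W_6 ← W_2 → W_5 → W_7 — W_6:collider[open]; W_2:fork[open]; W_5:chain[open] ⇒ active
  3. W_3 → W_6 ← W_5 → W_7 — W_6:collider[open]; W_5:fork[open] ⇒ active
  4. W_3 → W_4 ← W_2 → W_6 ← W_5 → W_7 — W_4:collider[open]; W_2:fork[open]; W_6:collider[open]; W_5:fork[open] ⇒ active
  5. W_3 → W_4 ← W_2 → W_5 → W_7 — W_4:collider[open]; W_2:fork[open]; W_5:chain[open] ⇒ active
  6. W_3 → W_4 → W_5 → W_7 — W_4:chain[blocks]; W_5:chain[open] ⇒ blocked
Since the path W_3 → W_6 ← W_2 → W_5 → W_7 is active, W_3 and W_7 are not d-separated given {W_4, W_6}.

No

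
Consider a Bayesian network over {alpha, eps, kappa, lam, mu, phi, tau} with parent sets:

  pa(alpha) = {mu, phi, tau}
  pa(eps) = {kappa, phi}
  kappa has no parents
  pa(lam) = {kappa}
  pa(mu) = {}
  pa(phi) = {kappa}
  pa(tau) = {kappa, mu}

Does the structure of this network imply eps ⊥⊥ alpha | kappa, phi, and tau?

There are 6 undirected paths between eps and alpha; checking each against the conditioning set {kappa, phi, tau}:
Path 1: eps ← phi ← kappa → tau ← mu → alpha
  phi is a chain here and phi is conditioned on, so the path is blocked at phi.
Path 2: eps ← phi ← kappa → tau → alpha
  phi is a chain here and phi is conditioned on, so the path is blocked at phi.
Path 3: eps ← phi → alpha
  phi is a fork here and phi is conditioned on, so the path is blocked at phi.
Path 4: eps ← kappa → tau ← mu → alpha
  kappa is a fork here and kappa is conditioned on, so the path is blocked at kappa.
Path 5: eps ← kappa → tau → alpha
  kappa is a fork here and kappa is conditioned on, so the path is blocked at kappa.
Path 6: eps ← kappa → phi → alpha
  kappa is a fork here and kappa is conditioned on, so the path is blocked at kappa.
Every path is blocked, so eps and alpha are d-separated given {kappa, phi, tau}.

Yes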